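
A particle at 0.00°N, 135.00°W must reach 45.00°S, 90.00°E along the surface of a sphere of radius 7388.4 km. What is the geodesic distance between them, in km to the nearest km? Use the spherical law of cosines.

15474 km

With latitudes φ₁ = 0.000°, φ₂ = -45.000° and longitude difference Δλ = -135.000°:
cos c = sin φ₁ sin φ₂ + cos φ₁ cos φ₂ cos Δλ = (0.0000)(-0.7071) + (1.0000)(0.7071)(-0.7071) = -0.50000,
so c = arccos(-0.50000) = 2.09440 rad.
Distance = R·c = 7388.4 × 2.0944 ≈ 15474 km.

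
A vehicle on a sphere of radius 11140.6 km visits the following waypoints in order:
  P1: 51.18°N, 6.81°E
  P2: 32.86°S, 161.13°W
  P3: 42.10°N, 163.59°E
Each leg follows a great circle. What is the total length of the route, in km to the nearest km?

Leg P1→P2: central angle 2.7867 rad, distance 31045.8 km.
Leg P2→P3: central angle 1.4253 rad, distance 15878.2 km.
Total: 31045.8 + 15878.2 ≈ 46924 km.

46924 km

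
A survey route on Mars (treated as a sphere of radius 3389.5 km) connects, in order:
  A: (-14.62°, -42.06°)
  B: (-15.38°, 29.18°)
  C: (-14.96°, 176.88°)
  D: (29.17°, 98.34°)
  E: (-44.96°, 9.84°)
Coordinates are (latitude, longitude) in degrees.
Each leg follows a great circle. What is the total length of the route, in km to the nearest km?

Leg A→B: central angle 1.1950 rad, distance 4050.5 km.
Leg B→C: central angle 2.3730 rad, distance 8043.3 km.
Leg C→D: central angle 1.5290 rad, distance 5182.5 km.
Leg D→E: central angle 1.9052 rad, distance 6457.8 km.
Total: 4050.5 + 8043.3 + 5182.5 + 6457.8 ≈ 23734 km.

23734 km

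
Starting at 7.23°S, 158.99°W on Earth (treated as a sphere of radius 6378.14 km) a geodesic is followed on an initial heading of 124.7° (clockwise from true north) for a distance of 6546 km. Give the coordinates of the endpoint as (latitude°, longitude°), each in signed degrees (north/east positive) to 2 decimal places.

-33.25°, -101.75°

Angular distance δ = d/R = 6546/6378.14 = 1.02632 rad; initial bearing θ = 2.1764 rad.
sin φ₂ = sin φ₁ cos δ + cos φ₁ sin δ cos θ = (-0.1259)(0.5180) + (0.9920)(0.8554)(-0.5693) = -0.5483, so φ₂ = -33.25°.
Δλ = atan2(sin θ sin δ cos φ₁, cos δ − sin φ₁ sin φ₂) = atan2(0.6977, 0.4490) = 57.238°.
λ₂ = -158.990° + 57.238° = -101.75°.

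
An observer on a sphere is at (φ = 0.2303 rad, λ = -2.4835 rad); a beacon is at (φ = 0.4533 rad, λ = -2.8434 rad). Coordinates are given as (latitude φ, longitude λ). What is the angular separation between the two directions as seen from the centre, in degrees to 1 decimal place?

With latitudes φ₁ = 13.195°, φ₂ = 25.972° and longitude difference Δλ = -20.621°:
cos c = sin φ₁ sin φ₂ + cos φ₁ cos φ₂ cos Δλ = (0.2283)(0.4379) + (0.9736)(0.8990)(0.9359) = 0.91916,
so c = arccos(0.91916) = 0.40485 rad.
So the angular separation is 23.2°.

23.2°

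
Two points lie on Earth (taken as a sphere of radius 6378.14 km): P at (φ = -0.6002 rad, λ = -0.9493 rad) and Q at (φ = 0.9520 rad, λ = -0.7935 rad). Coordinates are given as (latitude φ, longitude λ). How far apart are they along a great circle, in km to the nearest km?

In radians: φ₁ = -0.6002, φ₂ = 0.9520, Δλ = 8.927° = 0.1558 rad.
cos c = sin φ₁ sin φ₂ + cos φ₁ cos φ₂ cos Δλ = (-0.5648)(0.8146) + (0.8252)(0.5801)(0.9879) = 0.01280,
so c = arccos(0.01280) = 1.55800 rad.
Distance = R·c = 6378.14 × 1.5580 ≈ 9937 km.

9937 km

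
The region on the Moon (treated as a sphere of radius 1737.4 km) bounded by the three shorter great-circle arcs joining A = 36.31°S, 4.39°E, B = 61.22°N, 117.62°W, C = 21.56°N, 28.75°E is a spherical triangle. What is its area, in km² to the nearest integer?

4002867 km²

Side lengths (central angles): a = 1.6216, b = 1.0870, c = 2.3813 rad; semiperimeter s = 2.5450.
By l'Huilier's theorem, tan(E/4) = √[tan(s/2) tan((s−a)/2) tan((s−b)/2) tan((s−c)/2)], giving spherical excess E = 1.3261 rad.
Area = E·R² = 1.3261 × (1737.4)² ≈ 4002867 km².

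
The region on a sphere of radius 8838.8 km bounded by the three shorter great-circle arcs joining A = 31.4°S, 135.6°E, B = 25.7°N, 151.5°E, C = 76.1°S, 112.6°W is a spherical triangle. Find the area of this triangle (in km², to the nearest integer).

Side lengths (central angles): a = 2.0300, b = 1.1267, c = 1.0312 rad; semiperimeter s = 2.0940.
By l'Huilier's theorem, tan(E/4) = √[tan(s/2) tan((s−a)/2) tan((s−b)/2) tan((s−c)/2)], giving spherical excess E = 0.5203 rad.
Area = E·R² = 0.5203 × (8838.8)² ≈ 40645040 km².

40645040 km²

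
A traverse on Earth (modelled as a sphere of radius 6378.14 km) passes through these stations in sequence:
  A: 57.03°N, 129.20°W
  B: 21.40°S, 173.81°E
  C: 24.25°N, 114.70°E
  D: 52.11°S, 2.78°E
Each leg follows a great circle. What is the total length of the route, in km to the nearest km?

Leg A→B: central angle 1.6009 rad, distance 10210.7 km.
Leg B→C: central angle 1.2808 rad, distance 8169.1 km.
Leg C→D: central angle 2.1331 rad, distance 13605.5 km.
Total: 10210.7 + 8169.1 + 13605.5 ≈ 31985 km.

31985 km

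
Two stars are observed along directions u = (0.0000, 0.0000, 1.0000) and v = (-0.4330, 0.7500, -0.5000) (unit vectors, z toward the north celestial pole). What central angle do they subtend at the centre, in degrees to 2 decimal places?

u·v = -0.5000; |u| = 1.0000, |v| = 1.0000.
cos θ = (u·v)/(|u||v|) = -0.5000, so θ = 120.00°.

120.00°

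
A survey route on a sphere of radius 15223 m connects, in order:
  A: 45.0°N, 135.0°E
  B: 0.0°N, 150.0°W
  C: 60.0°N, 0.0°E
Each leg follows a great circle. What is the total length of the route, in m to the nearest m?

Leg A→B: central angle 1.3867 rad, distance 21110.4 m.
Leg B→C: central angle 2.0186 rad, distance 30729.6 m.
Total: 21110.4 + 30729.6 ≈ 51840 m.

51840 m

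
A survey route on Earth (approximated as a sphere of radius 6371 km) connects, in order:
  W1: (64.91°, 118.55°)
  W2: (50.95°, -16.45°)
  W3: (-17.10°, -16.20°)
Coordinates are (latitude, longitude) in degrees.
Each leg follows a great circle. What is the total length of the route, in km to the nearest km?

14132 km

Leg W1→W2: central angle 1.0305 rad, distance 6565.1 km.
Leg W2→W3: central angle 1.1877 rad, distance 7566.9 km.
Total: 6565.1 + 7566.9 ≈ 14132 km.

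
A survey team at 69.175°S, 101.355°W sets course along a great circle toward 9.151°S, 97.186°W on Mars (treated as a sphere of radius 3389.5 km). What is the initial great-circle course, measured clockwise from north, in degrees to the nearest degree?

5°

With φ₁ = -1.2073, φ₂ = -0.1597, Δλ = 0.0728 rad, the forward-azimuth formula gives
θ = atan2( sin Δλ cos φ₂ , cos φ₁ sin φ₂ − sin φ₁ cos φ₂ cos Δλ ) = atan2(0.0718, 0.8638) = 4.75°.
So the initial bearing is 5°.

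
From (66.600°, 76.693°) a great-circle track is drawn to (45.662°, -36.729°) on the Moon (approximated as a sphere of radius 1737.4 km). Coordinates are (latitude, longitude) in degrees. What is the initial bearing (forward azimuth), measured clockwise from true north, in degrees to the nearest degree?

310°

Δλ = -113.422° = -1.9796 rad.
y = sin Δλ · cos φ₂ = (-0.9176)(0.6989) = -0.6413
x = cos φ₁ sin φ₂ − sin φ₁ cos φ₂ cos Δλ = (0.3971)(0.7152) − (0.9178)(0.6989)(-0.3975) = 0.5390
θ = atan2(y, x) = -49.95°; adding 360° gives 310°.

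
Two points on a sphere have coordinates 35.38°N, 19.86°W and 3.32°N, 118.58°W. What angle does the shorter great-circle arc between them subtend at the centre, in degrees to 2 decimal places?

95.16°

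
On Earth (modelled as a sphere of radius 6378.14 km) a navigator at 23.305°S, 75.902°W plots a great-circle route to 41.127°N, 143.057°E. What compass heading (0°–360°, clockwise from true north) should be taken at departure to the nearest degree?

Δλ = -141.041° = -2.4616 rad.
y = sin Δλ · cos φ₂ = (-0.6288)(0.7533) = -0.4736
x = cos φ₁ sin φ₂ − sin φ₁ cos φ₂ cos Δλ = (0.9184)(0.6577) − (-0.3956)(0.7533)(-0.7776) = 0.3723
θ = atan2(y, x) = -51.83°; adding 360° gives 308°.

308°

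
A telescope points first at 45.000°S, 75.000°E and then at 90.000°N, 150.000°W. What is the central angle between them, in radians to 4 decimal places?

With latitudes φ₁ = -45.000°, φ₂ = 90.000° and longitude difference Δλ = 135.000°:
cos c = sin φ₁ sin φ₂ + cos φ₁ cos φ₂ cos Δλ = (-0.7071)(1.0000) + (0.7071)(0.0000)(-0.7071) = -0.70711,
so c = arccos(-0.70711) = 2.35619 rad.
So the angular separation is 2.3562 rad.

2.3562 rad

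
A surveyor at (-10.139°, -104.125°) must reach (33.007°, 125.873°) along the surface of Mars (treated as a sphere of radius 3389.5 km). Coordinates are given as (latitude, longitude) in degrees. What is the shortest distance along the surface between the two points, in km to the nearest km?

7619 km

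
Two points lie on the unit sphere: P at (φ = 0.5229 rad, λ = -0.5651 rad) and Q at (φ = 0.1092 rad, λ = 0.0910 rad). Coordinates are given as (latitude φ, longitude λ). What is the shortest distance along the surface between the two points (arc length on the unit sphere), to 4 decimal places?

Let φ₁ = 0.5229 rad, φ₂ = 0.1092 rad, and Δλ = 0.6561 rad.
cos c = sin φ₁ sin φ₂ + cos φ₁ cos φ₂ cos Δλ = (0.4994)(0.1090) + (0.8664)(0.9940)(0.7924) = 0.73683,
so c = arccos(0.73683) = 0.74242 rad.
On the unit sphere the arc length equals the central angle: 0.7424.

0.7424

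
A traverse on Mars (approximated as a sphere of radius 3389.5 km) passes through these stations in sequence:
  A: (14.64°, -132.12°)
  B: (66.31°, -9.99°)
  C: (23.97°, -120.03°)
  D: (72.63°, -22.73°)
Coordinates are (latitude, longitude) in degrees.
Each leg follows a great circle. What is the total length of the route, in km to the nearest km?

Leg A→B: central angle 1.5461 rad, distance 5240.5 km.
Leg B→C: central angle 1.3220 rad, distance 4481.0 km.
Leg C→D: central angle 1.2099 rad, distance 4101.1 km.
Total: 5240.5 + 4481.0 + 4101.1 ≈ 13823 km.

13823 km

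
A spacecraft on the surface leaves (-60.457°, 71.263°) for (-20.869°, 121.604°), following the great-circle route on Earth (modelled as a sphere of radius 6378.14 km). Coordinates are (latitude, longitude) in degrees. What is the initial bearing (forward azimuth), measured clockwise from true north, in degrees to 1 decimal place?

64.5°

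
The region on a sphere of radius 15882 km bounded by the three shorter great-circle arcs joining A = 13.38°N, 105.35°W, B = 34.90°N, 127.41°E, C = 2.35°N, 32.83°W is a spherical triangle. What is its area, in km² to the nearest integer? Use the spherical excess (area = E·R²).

632758320 km²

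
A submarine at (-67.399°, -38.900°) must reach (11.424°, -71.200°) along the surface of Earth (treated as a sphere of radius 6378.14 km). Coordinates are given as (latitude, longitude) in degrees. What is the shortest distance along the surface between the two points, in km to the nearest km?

9152 km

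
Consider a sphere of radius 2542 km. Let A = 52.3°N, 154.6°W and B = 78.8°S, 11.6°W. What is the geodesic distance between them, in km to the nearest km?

6681 km

Let φ₁ = 0.9128 rad, φ₂ = -1.3753 rad, and Δλ = 2.4958 rad.
cos c = sin φ₁ sin φ₂ + cos φ₁ cos φ₂ cos Δλ = (0.7912)(-0.9810) + (0.6115)(0.1942)(-0.7986) = -0.87102,
so c = arccos(-0.87102) = 2.62806 rad.
Distance = R·c = 2542 × 2.6281 ≈ 6681 km.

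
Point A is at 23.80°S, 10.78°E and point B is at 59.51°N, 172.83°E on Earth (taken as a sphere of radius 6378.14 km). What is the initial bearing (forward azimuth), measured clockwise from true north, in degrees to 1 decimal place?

14.8°

With φ₁ = -0.4154, φ₂ = 1.0386, Δλ = 2.8283 rad, the forward-azimuth formula gives
θ = atan2( sin Δλ cos φ₂ , cos φ₁ sin φ₂ − sin φ₁ cos φ₂ cos Δλ ) = atan2(0.1564, 0.5936) = 14.76°.
So the initial bearing is 14.8°.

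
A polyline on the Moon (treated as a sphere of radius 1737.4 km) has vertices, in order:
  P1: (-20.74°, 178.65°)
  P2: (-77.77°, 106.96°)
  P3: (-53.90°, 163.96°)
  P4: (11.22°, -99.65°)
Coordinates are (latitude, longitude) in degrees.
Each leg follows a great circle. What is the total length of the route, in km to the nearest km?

6054 km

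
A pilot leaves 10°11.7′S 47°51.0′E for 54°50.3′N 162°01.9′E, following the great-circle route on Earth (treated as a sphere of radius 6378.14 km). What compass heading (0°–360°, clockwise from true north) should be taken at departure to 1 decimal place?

34.6°

Δλ = 114.182° = 1.9928 rad.
y = sin Δλ · cos φ₂ = (0.9123)(0.5759) = 0.5254
x = cos φ₁ sin φ₂ − sin φ₁ cos φ₂ cos Δλ = (0.9842)(0.8175) − (-0.1770)(0.5759)(-0.4096) = 0.7629
θ = atan2(y, x) = 34.55°, so the bearing is 34.6°.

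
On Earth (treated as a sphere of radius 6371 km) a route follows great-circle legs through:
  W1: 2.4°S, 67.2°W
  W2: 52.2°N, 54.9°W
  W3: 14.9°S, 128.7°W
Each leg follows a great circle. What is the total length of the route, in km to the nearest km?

Leg W1→W2: central angle 0.9701 rad, distance 6180.4 km.
Leg W2→W3: central angle 1.6087 rad, distance 10249.2 km.
Total: 6180.4 + 10249.2 ≈ 16430 km.

16430 km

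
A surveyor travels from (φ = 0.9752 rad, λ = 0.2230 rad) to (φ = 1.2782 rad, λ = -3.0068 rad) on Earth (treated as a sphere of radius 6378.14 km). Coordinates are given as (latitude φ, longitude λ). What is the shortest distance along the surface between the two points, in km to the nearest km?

5660 km

Let φ₁ = 0.9752 rad, φ₂ = 1.2782 rad, and Δλ = 3.0534 rad.
cos c = sin φ₁ sin φ₂ + cos φ₁ cos φ₂ cos Δλ = (0.8278)(0.9575) + (0.5610)(0.2884)(-0.9961) = 0.63144,
so c = arccos(0.63144) = 0.88738 rad.
Distance = R·c = 6378.14 × 0.8874 ≈ 5660 km.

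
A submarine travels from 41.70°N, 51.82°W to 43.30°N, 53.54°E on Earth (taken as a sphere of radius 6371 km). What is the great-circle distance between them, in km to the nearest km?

7984 km

Let φ₁ = 0.7278 rad, φ₂ = 0.7557 rad, and Δλ = 1.8389 rad.
cos c = sin φ₁ sin φ₂ + cos φ₁ cos φ₂ cos Δλ = (0.6652)(0.6858) + (0.7466)(0.7278)(-0.2649) = 0.31229,
so c = arccos(0.31229) = 1.25319 rad.
Distance = R·c = 6371 × 1.2532 ≈ 7984 km.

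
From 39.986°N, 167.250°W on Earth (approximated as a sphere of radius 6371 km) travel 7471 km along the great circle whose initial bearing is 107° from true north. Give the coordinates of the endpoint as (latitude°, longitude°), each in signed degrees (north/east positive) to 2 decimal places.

Angular distance δ = d/R = 7471/6371 = 1.17266 rad; initial bearing θ = 1.8675 rad.
sin φ₂ = sin φ₁ cos δ + cos φ₁ sin δ cos θ = (0.6426)(0.3877) + (0.7662)(0.9218)(-0.2924) = 0.0426, so φ₂ = 2.44°.
Δλ = atan2(sin θ sin δ cos φ₁, cos δ − sin φ₁ sin φ₂) = atan2(0.6754, 0.3603) = 61.922°.
λ₂ = -167.250° + 61.922° = -105.33°.

2.44°, -105.33°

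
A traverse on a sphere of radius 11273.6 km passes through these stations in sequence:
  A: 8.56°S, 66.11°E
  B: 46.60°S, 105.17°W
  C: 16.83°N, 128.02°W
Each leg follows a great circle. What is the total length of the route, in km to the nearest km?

37579 km

Leg A→B: central angle 2.1693 rad, distance 24456.2 km.
Leg B→C: central angle 1.1640 rad, distance 13122.3 km.
Total: 24456.2 + 13122.3 ≈ 37579 km.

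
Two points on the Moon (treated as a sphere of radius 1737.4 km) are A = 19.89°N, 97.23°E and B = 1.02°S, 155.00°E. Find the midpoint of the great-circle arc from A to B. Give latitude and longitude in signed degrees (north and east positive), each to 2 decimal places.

10.74°, 127.08°

Central angle δ = 1.0525 rad. Interpolating on the sphere with fraction f = 0.5:
P = [sin((1−f)δ)·A + sin(fδ)·B] / sin δ = 0.5782·A + 0.5782·B in Cartesian coordinates,
giving P = (-0.5924, 0.7838, 0.1864), i.e. latitude 10.74°, longitude 127.08°.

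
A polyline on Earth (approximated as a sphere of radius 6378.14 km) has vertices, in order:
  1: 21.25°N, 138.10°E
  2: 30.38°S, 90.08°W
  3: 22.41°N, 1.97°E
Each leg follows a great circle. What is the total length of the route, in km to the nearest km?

Leg 1→2: central angle 2.3738 rad, distance 15140.2 km.
Leg 2→3: central angle 1.7940 rad, distance 11442.2 km.
Total: 15140.2 + 11442.2 ≈ 26582 km.

26582 km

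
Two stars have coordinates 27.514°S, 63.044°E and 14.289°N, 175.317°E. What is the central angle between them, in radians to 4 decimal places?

With latitudes φ₁ = -27.514°, φ₂ = 14.289° and longitude difference Δλ = 112.273°:
cos c = sin φ₁ sin φ₂ + cos φ₁ cos φ₂ cos Δλ = (-0.4620)(0.2468) + (0.8869)(0.9691)(-0.3790) = -0.43977,
so c = arccos(-0.43977) = 2.02614 rad.
So the angular separation is 2.0261 rad.

2.0261 rad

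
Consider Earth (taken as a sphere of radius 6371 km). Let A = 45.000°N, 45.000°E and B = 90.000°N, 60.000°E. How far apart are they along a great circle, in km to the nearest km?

In radians: φ₁ = 0.7854, φ₂ = 1.5708, Δλ = 15.000° = 0.2618 rad.
Haversine: a = sin²(Δφ/2) + cos φ₁ cos φ₂ sin²(Δλ/2) = 0.1464 + (0.7071)(0.0000)(0.0170) = 0.14645.
Central angle c = 2·arcsin(√a) = 0.78540 rad.
Distance = R·c = 6371 × 0.7854 ≈ 5004 km.

5004 km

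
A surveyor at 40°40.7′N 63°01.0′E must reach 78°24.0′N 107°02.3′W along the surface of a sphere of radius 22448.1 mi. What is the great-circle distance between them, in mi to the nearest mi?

In radians: φ₁ = 0.7100, φ₂ = 1.3683, Δλ = -170.055° = -2.9680 rad.
Haversine: a = sin²(Δφ/2) + cos φ₁ cos φ₂ sin²(Δλ/2) = 0.1045 + (0.7584)(0.2011)(0.9925) = 0.25585.
Central angle c = 2·arcsin(√a) = 1.06066 rad.
Distance = R·c = 22448.1 × 1.0607 ≈ 23810 mi.

23810 mi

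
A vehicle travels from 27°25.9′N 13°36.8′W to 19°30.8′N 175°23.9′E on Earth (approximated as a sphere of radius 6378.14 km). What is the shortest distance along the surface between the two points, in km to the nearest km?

Let φ₁ = 0.4788 rad, φ₂ = 0.3406 rad, and Δλ = -2.9843 rad.
cos c = sin φ₁ sin φ₂ + cos φ₁ cos φ₂ cos Δλ = (0.4607)(0.3340) + (0.8876)(0.9426)(-0.9877) = -0.67237,
so c = arccos(-0.67237) = 2.30821 rad.
Distance = R·c = 6378.14 × 2.3082 ≈ 14722 km.

14722 km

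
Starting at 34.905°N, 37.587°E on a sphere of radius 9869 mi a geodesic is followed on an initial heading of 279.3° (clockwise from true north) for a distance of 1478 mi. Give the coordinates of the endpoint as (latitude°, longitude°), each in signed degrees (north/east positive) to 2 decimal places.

35.84°, 27.12°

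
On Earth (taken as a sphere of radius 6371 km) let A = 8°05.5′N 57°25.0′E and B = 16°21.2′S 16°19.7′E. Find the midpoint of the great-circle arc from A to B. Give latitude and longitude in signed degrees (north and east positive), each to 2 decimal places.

The central angle between A and B is δ = 0.8280 rad.
With f = 0.5, the slerp weights are sin((1−f)δ)/sin δ = 0.5461 and sin(fδ)/sin δ = 0.5461.
Weighted sum of the unit vectors: (0.5461)·(0.5332,0.8342,0.1408) + (0.5461)·(0.9208,0.2698,-0.2816) = (0.7941, 0.6029, -0.0769).
Converting back: φ = atan2(z, √(x²+y²)) = -4.41°, λ = atan2(y, x) = 37.21°.

-4.41°, 37.21°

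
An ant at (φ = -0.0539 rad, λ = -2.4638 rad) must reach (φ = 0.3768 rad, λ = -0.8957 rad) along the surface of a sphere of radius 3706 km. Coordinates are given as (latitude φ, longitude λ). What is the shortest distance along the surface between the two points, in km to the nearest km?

5886 km

With latitudes φ₁ = -3.088°, φ₂ = 21.589° and longitude difference Δλ = 89.846°:
cos c = sin φ₁ sin φ₂ + cos φ₁ cos φ₂ cos Δλ = (-0.0539)(0.3679) + (0.9985)(0.9298)(0.0027) = -0.01732,
so c = arccos(-0.01732) = 1.58812 rad.
Distance = R·c = 3706 × 1.5881 ≈ 5886 km.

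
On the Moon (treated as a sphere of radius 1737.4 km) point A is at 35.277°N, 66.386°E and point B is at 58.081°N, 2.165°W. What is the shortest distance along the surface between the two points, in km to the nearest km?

1504 km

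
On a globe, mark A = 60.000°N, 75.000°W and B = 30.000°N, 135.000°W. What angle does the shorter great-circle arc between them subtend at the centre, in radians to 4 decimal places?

Let φ₁ = 1.0472 rad, φ₂ = 0.5236 rad, and Δλ = -1.0472 rad.
Haversine: a = sin²(Δφ/2) + cos φ₁ cos φ₂ sin²(Δλ/2) = 0.0670 + (0.5000)(0.8660)(0.2500) = 0.17524.
Central angle c = 2·arcsin(√a) = 0.86384 rad.
So the angular separation is 0.8638 rad.

0.8638 rad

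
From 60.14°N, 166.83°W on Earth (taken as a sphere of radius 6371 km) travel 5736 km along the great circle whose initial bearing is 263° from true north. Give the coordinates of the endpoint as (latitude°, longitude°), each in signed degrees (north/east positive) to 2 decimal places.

29.43°, 129.93°

Angular distance δ = d/R = 5736/6371 = 0.90033 rad; initial bearing θ = 4.5902 rad.
sin φ₂ = sin φ₁ cos δ + cos φ₁ sin δ cos θ = (0.8672)(0.6214) + (0.4979)(0.7835)(-0.1219) = 0.4913, so φ₂ = 29.43°.
Δλ = atan2(sin θ sin δ cos φ₁, cos δ − sin φ₁ sin φ₂) = atan2(-0.3872, 0.1953) = -63.239°.
λ₂ = -166.830° − 63.239° = -230.07° → 129.93° after wrapping to (−180°, 180°].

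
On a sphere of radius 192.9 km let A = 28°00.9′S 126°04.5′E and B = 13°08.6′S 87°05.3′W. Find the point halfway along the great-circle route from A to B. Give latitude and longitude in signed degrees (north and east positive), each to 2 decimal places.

-52.39°, -151.16°

The central angle between A and B is δ = 2.2305 rad.
With f = 0.5, the slerp weights are sin((1−f)δ)/sin δ = 1.1365 and sin(fδ)/sin δ = 1.1365.
Weighted sum of the unit vectors: (1.1365)·(-0.5198,0.7135,-0.4697) + (1.1365)·(0.0495,-0.9725,-0.2274) = (-0.5346, -0.2943, -0.7922).
Converting back: φ = atan2(z, √(x²+y²)) = -52.39°, λ = atan2(y, x) = -151.16°.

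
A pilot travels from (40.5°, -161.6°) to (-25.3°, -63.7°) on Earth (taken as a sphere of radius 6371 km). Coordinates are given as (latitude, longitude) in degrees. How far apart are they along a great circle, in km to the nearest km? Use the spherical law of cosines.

12436 km

Let φ₁ = 0.7069 rad, φ₂ = -0.4416 rad, and Δλ = 1.7087 rad.
cos c = sin φ₁ sin φ₂ + cos φ₁ cos φ₂ cos Δλ = (0.6494)(-0.4274) + (0.7604)(0.9041)(-0.1374) = -0.37204,
so c = arccos(-0.37204) = 1.95200 rad.
Distance = R·c = 6371 × 1.9520 ≈ 12436 km.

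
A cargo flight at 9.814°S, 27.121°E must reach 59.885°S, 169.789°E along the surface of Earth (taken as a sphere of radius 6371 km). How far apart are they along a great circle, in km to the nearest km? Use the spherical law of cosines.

Let φ₁ = -0.1713 rad, φ₂ = -1.0452 rad, and Δλ = 2.4900 rad.
cos c = sin φ₁ sin φ₂ + cos φ₁ cos φ₂ cos Δλ = (-0.1705)(-0.8650) + (0.9854)(0.5017)(-0.7951) = -0.24567,
so c = arccos(-0.24567) = 1.81900 rad.
Distance = R·c = 6371 × 1.8190 ≈ 11589 km.

11589 km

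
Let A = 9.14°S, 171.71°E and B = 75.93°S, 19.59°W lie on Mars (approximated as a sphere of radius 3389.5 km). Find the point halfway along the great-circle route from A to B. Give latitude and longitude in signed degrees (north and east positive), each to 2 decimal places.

The central angle between A and B is δ = 1.6522 rad.
With f = 0.5, the slerp weights are sin((1−f)δ)/sin δ = 0.7377 and sin(fδ)/sin δ = 0.7377.
Weighted sum of the unit vectors: (0.7377)·(-0.9770,0.1424,-0.1588) + (0.7377)·(0.2290,-0.0815,-0.9700) = (-0.5518, 0.0449, -0.8328).
Converting back: φ = atan2(z, √(x²+y²)) = -56.39°, λ = atan2(y, x) = 175.35°.

-56.39°, 175.35°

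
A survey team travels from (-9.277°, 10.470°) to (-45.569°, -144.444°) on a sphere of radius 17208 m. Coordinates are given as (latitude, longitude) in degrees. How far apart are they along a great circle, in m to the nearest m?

With latitudes φ₁ = -9.277°, φ₂ = -45.569° and longitude difference Δλ = -154.914°:
Haversine: a = sin²(Δφ/2) + cos φ₁ cos φ₂ sin²(Δλ/2) = 0.0970 + (0.9869)(0.7000)(0.9528) = 0.75530.
Central angle c = 2·arcsin(√a) = 2.10669 rad.
Distance = R·c = 17208 × 2.1067 ≈ 36252 m.

36252 m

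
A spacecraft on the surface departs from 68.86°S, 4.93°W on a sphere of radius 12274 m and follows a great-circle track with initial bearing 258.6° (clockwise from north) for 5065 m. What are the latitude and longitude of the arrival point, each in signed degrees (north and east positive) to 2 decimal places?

-62.01°, -61.81°

Angular distance δ = d/R = 5065/12274 = 0.41266 rad; initial bearing θ = 4.5134 rad.
sin φ₂ = sin φ₁ cos δ + cos φ₁ sin δ cos θ = (-0.9327)(0.9161) + (0.3606)(0.4010)(-0.1977) = -0.8830, so φ₂ = -62.01°.
Δλ = atan2(sin θ sin δ cos φ₁, cos δ − sin φ₁ sin φ₂) = atan2(-0.1418, 0.0925) = -56.884°.
λ₂ = -4.930° − 56.884° = -61.81°.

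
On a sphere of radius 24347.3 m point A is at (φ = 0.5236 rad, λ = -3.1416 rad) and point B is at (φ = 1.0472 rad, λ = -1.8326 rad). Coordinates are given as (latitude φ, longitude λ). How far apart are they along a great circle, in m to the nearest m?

24209 m

With latitudes φ₁ = 30.000°, φ₂ = 60.000° and longitude difference Δλ = 75.000°:
cos c = sin φ₁ sin φ₂ + cos φ₁ cos φ₂ cos Δλ = (0.5000)(0.8660) + (0.8660)(0.5000)(0.2588) = 0.54508,
so c = arccos(0.54508) = 0.99431 rad.
Distance = R·c = 24347.3 × 0.9943 ≈ 24209 m.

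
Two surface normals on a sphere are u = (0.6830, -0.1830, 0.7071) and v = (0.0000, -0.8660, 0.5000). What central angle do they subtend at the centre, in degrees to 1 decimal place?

59.2°

u·v = 0.5120; |u| = 1.0000, |v| = 1.0000.
cos θ = (u·v)/(|u||v|) = 0.5120, so θ = 59.2°.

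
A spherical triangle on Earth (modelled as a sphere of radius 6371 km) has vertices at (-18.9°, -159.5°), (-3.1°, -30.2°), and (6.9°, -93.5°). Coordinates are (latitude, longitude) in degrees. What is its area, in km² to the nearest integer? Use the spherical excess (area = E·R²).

27371677 km²

Side lengths (central angles): a = 1.1164, b = 1.2206, c = 2.1906 rad; semiperimeter s = 2.2638.
By l'Huilier's theorem, tan(E/4) = √[tan(s/2) tan((s−a)/2) tan((s−b)/2) tan((s−c)/2)], giving spherical excess E = 0.6744 rad.
Area = E·R² = 0.6744 × (6371)² ≈ 27371677 km².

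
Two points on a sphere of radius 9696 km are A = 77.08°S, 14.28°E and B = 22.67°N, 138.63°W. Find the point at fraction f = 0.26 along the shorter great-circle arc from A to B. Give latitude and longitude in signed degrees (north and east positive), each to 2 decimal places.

Central angle δ = 2.1644 rad. Interpolating on the sphere with fraction f = 0.26:
P = [sin((1−f)δ)·A + sin(fδ)·B] / sin δ = 1.2058·A + 0.6436·B in Cartesian coordinates,
giving P = (-0.1844, -0.3260, -0.9272), i.e. latitude -68.00°, longitude -119.50°.

-68.00°, -119.50°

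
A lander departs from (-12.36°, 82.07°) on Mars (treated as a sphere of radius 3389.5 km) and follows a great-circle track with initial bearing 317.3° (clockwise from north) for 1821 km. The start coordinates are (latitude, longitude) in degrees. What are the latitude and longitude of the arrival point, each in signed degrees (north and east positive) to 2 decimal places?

Angular distance δ = d/R = 1821/3389.5 = 0.53725 rad; initial bearing θ = 5.5379 rad.
sin φ₂ = sin φ₁ cos δ + cos φ₁ sin δ cos θ = (-0.2141)(0.8591) + (0.9768)(0.5118)(0.7349) = 0.1835, so φ₂ = 10.57°.
Δλ = atan2(sin θ sin δ cos φ₁, cos δ − sin φ₁ sin φ₂) = atan2(-0.3390, 0.8984) = -20.675°.
λ₂ = 82.070° − 20.675° = 61.40°.

10.57°, 61.40°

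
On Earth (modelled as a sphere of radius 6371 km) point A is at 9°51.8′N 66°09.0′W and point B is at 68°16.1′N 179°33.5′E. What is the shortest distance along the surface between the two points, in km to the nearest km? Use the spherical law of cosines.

Let φ₁ = 0.1721 rad, φ₂ = 1.1915 rad, and Δλ = -1.9948 rad.
cos c = sin φ₁ sin φ₂ + cos φ₁ cos φ₂ cos Δλ = (0.1713)(0.9289) + (0.9852)(0.3703)(-0.4114) = 0.00906,
so c = arccos(0.00906) = 1.56174 rad.
Distance = R·c = 6371 × 1.5617 ≈ 9950 km.

9950 km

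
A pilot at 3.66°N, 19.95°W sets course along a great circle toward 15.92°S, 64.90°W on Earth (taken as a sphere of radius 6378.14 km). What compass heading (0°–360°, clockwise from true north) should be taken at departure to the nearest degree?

245°

Δλ = -44.950° = -0.7845 rad.
y = sin Δλ · cos φ₂ = (-0.7065)(0.9616) = -0.6794
x = cos φ₁ sin φ₂ − sin φ₁ cos φ₂ cos Δλ = (0.9980)(-0.2743) − (0.0638)(0.9616)(0.7077) = -0.3172
θ = atan2(y, x) = -115.03°; adding 360° gives 245°.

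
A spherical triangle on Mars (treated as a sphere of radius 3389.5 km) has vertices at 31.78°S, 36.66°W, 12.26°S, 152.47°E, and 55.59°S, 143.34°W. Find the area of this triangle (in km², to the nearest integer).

5625003 km²

Side lengths (central angles): a = 1.1422, b = 1.2696, c = 2.3579 rad; semiperimeter s = 2.3849.
By l'Huilier's theorem, tan(E/4) = √[tan(s/2) tan((s−a)/2) tan((s−b)/2) tan((s−c)/2)], giving spherical excess E = 0.4896 rad.
Area = E·R² = 0.4896 × (3389.5)² ≈ 5625003 km².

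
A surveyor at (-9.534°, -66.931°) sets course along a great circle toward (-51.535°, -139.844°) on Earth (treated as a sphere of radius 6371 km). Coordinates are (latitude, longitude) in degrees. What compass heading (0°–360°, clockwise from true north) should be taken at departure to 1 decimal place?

With φ₁ = -0.1664, φ₂ = -0.8995, Δλ = -1.2726 rad, the forward-azimuth formula gives
θ = atan2( sin Δλ cos φ₂ , cos φ₁ sin φ₂ − sin φ₁ cos φ₂ cos Δλ ) = atan2(-0.5946, -0.7419) = -141.29°.
Adding 360° brings this into [0°, 360°): 218.7°.

218.7°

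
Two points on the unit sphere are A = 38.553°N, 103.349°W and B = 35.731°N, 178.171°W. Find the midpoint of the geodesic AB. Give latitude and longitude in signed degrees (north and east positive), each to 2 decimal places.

43.64°, -141.58°

Central angle δ = 1.0120 rad. Interpolating on the sphere with fraction f = 0.5:
P = [sin((1−f)δ)·A + sin(fδ)·B] / sin δ = 0.5716·A + 0.5716·B in Cartesian coordinates,
giving P = (-0.5670, -0.4498, 0.6901), i.e. latitude 43.64°, longitude -141.58°.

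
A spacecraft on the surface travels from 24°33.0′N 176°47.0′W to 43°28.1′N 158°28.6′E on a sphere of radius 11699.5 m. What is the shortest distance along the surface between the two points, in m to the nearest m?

5656 m

In radians: φ₁ = 0.4285, φ₂ = 0.7587, Δλ = -24.740° = -0.4318 rad.
Haversine: a = sin²(Δφ/2) + cos φ₁ cos φ₂ sin²(Δλ/2) = 0.0270 + (0.9096)(0.7258)(0.0459) = 0.05730.
Central angle c = 2·arcsin(√a) = 0.48346 rad.
Distance = R·c = 11699.5 × 0.4835 ≈ 5656 m.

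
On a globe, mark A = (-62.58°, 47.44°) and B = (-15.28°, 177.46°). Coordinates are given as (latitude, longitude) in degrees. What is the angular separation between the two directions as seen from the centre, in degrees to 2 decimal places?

92.97°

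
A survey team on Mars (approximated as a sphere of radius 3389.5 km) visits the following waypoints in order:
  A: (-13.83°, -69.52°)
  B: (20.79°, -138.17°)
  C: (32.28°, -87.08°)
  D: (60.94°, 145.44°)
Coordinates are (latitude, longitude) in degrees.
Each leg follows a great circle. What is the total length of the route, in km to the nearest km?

11828 km

Leg A→B: central angle 1.3226 rad, distance 4483.0 km.
Leg B→C: central angle 0.8148 rad, distance 2761.8 km.
Leg C→D: central angle 1.3521 rad, distance 4583.0 km.
Total: 4483.0 + 2761.8 + 4583.0 ≈ 11828 km.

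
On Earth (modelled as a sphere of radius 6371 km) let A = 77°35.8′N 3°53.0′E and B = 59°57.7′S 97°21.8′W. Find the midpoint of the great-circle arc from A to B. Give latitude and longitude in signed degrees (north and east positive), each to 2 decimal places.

Central angle δ = 2.6189 rad. Interpolating on the sphere with fraction f = 0.5:
P = [sin((1−f)δ)·A + sin(fδ)·B] / sin δ = 1.9350·A + 1.9350·B in Cartesian coordinates,
giving P = (0.2905, -0.9325, 0.2147), i.e. latitude 12.40°, longitude -72.69°.

12.40°, -72.69°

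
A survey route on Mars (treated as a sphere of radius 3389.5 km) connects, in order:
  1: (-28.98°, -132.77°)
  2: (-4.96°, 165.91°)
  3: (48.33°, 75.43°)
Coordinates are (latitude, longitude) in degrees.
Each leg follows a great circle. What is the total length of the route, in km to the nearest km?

9266 km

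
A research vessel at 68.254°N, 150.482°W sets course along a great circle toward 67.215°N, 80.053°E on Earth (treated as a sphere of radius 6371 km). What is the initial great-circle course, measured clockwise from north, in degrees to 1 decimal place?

332.3°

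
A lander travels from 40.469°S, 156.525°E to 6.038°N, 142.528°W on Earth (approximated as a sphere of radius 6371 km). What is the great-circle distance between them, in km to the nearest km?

In radians: φ₁ = -0.7063, φ₂ = 0.1054, Δλ = 60.947° = 1.0637 rad.
cos c = sin φ₁ sin φ₂ + cos φ₁ cos φ₂ cos Δλ = (-0.6490)(0.1052) + (0.7608)(0.9945)(0.4856) = 0.29912,
so c = arccos(0.29912) = 1.26703 rad.
Distance = R·c = 6371 × 1.2670 ≈ 8072 km.

8072 km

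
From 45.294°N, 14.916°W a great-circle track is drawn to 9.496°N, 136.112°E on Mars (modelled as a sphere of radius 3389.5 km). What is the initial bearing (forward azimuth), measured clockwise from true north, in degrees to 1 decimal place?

33.2°

With φ₁ = 0.7905, φ₂ = 0.1657, Δλ = 2.6359 rad, the forward-azimuth formula gives
θ = atan2( sin Δλ cos φ₂ , cos φ₁ sin φ₂ − sin φ₁ cos φ₂ cos Δλ ) = atan2(0.4777, 0.7293) = 33.23°.
So the initial bearing is 33.2°.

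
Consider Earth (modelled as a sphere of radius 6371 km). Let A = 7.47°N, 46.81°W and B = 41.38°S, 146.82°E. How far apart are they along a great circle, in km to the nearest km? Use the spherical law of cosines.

In radians: φ₁ = 0.1304, φ₂ = -0.7222, Δλ = -166.370° = -2.9037 rad.
cos c = sin φ₁ sin φ₂ + cos φ₁ cos φ₂ cos Δλ = (0.1300)(-0.6610) + (0.9915)(0.7503)(-0.9718) = -0.80896,
so c = arccos(-0.80896) = 2.51318 rad.
Distance = R·c = 6371 × 2.5132 ≈ 16011 km.

16011 km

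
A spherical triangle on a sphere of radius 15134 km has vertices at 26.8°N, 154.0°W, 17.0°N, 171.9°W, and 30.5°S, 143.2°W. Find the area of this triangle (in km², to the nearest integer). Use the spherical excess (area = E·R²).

Side lengths (central angles): a = 0.9590, b = 1.0162, c = 0.3360 rad; semiperimeter s = 1.1556.
By l'Huilier's theorem, tan(E/4) = √[tan(s/2) tan((s−a)/2) tan((s−b)/2) tan((s−c)/2)], giving spherical excess E = 0.1765 rad.
Area = E·R² = 0.1765 × (15134)² ≈ 40425773 km².

40425773 km²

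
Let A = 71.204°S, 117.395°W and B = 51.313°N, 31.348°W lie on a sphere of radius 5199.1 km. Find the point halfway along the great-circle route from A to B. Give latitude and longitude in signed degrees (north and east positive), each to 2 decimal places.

Central angle δ = 2.3819 rad. Interpolating on the sphere with fraction f = 0.5:
P = [sin((1−f)δ)·A + sin(fδ)·B] / sin δ = 1.3486·A + 1.3486·B in Cartesian coordinates,
giving P = (0.5200, -0.8243, -0.2240), i.e. latitude -12.94°, longitude -57.76°.

-12.94°, -57.76°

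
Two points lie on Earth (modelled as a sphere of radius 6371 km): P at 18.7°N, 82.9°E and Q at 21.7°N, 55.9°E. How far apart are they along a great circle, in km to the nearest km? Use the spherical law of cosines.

Let φ₁ = 0.3264 rad, φ₂ = 0.3787 rad, and Δλ = -0.4712 rad.
cos c = sin φ₁ sin φ₂ + cos φ₁ cos φ₂ cos Δλ = (0.3206)(0.3697) + (0.9472)(0.9291)(0.8910) = 0.90271,
so c = arccos(0.90271) = 0.44478 rad.
Distance = R·c = 6371 × 0.4448 ≈ 2834 km.

2834 km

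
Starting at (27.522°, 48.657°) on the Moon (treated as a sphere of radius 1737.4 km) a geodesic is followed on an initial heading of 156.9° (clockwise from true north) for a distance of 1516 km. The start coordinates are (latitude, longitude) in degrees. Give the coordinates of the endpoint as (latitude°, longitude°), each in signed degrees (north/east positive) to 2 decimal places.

-19.13°, 67.20°

Angular distance δ = d/R = 1516/1737.4 = 0.87257 rad; initial bearing θ = 2.7384 rad.
sin φ₂ = sin φ₁ cos δ + cos φ₁ sin δ cos θ = (0.4621)(0.6429) + (0.8868)(0.7660)(-0.9198) = -0.3278, so φ₂ = -19.13°.
Δλ = atan2(sin θ sin δ cos φ₁, cos δ − sin φ₁ sin φ₂) = atan2(0.2665, 0.7943) = 18.548°.
λ₂ = 48.657° + 18.548° = 67.20°.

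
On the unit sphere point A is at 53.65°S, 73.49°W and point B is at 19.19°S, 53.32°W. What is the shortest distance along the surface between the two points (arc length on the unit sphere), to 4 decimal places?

0.6597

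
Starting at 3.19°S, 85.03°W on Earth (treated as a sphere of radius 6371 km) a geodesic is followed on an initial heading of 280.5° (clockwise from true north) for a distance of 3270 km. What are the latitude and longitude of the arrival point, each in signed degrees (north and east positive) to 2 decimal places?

2.34°, -113.92°

Angular distance δ = d/R = 3270/6371 = 0.51326 rad; initial bearing θ = 4.8956 rad.
sin φ₂ = sin φ₁ cos δ + cos φ₁ sin δ cos θ = (-0.0556)(0.8711) + (0.9985)(0.4910)(0.1822) = 0.0409, so φ₂ = 2.34°.
Δλ = atan2(sin θ sin δ cos φ₁, cos δ − sin φ₁ sin φ₂) = atan2(-0.4821, 0.8734) = -28.895°.
λ₂ = -85.030° − 28.895° = -113.92°.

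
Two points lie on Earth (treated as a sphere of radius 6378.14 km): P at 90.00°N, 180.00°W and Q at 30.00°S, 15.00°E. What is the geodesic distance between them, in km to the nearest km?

Let φ₁ = 1.5708 rad, φ₂ = -0.5236 rad, and Δλ = -2.8798 rad.
Haversine: a = sin²(Δφ/2) + cos φ₁ cos φ₂ sin²(Δλ/2) = 0.7500 + (0.0000)(0.8660)(0.9830) = 0.75000.
Central angle c = 2·arcsin(√a) = 2.09440 rad.
Distance = R·c = 6378.14 × 2.0944 ≈ 13358 km.

13358 km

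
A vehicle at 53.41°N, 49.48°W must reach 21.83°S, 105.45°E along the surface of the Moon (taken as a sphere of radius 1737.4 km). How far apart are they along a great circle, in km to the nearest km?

4340 km

Let φ₁ = 0.9322 rad, φ₂ = -0.3810 rad, and Δλ = 2.7040 rad.
cos c = sin φ₁ sin φ₂ + cos φ₁ cos φ₂ cos Δλ = (0.8029)(-0.3719) + (0.5961)(0.9283)(-0.9058) = -0.79978,
so c = arccos(-0.79978) = 2.49773 rad.
Distance = R·c = 1737.4 × 2.4977 ≈ 4340 km.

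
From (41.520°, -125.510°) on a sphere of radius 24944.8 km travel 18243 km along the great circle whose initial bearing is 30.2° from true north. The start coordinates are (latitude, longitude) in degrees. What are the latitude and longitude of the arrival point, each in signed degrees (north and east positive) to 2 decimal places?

Angular distance δ = d/R = 18243/24944.8 = 0.73133 rad; initial bearing θ = 0.5271 rad.
sin φ₂ = sin φ₁ cos δ + cos φ₁ sin δ cos θ = (0.6629)(0.7443) + (0.7487)(0.6679)(0.8643) = 0.9255, so φ₂ = 67.75°.
Δλ = atan2(sin θ sin δ cos φ₁, cos δ − sin φ₁ sin φ₂) = atan2(0.2515, 0.1308) = 62.533°.
λ₂ = -125.510° + 62.533° = -62.98°.

67.75°, -62.98°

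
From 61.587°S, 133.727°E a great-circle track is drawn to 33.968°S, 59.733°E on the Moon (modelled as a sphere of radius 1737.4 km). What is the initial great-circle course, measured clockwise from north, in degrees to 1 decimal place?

With φ₁ = -1.0749, φ₂ = -0.5929, Δλ = -1.2914 rad, the forward-azimuth formula gives
θ = atan2( sin Δλ cos φ₂ , cos φ₁ sin φ₂ − sin φ₁ cos φ₂ cos Δλ ) = atan2(-0.7972, -0.0647) = -94.64°.
Adding 360° brings this into [0°, 360°): 265.4°.

265.4°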